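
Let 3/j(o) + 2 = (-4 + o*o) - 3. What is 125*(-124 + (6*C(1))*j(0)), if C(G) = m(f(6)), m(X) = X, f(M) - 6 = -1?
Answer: -16750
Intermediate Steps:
f(M) = 5 (f(M) = 6 - 1 = 5)
j(o) = 3/(-9 + o²) (j(o) = 3/(-2 + ((-4 + o*o) - 3)) = 3/(-2 + ((-4 + o²) - 3)) = 3/(-2 + (-7 + o²)) = 3/(-9 + o²))
C(G) = 5
125*(-124 + (6*C(1))*j(0)) = 125*(-124 + (6*5)*(3/(-9 + 0²))) = 125*(-124 + 30*(3/(-9 + 0))) = 125*(-124 + 30*(3/(-9))) = 125*(-124 + 30*(3*(-⅑))) = 125*(-124 + 30*(-⅓)) = 125*(-124 - 10) = 125*(-134) = -16750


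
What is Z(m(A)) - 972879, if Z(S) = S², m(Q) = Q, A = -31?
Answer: -971918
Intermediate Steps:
Z(m(A)) - 972879 = (-31)² - 972879 = 961 - 972879 = -971918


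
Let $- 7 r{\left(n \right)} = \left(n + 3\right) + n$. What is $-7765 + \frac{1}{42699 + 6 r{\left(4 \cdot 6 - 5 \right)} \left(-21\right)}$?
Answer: $- \frac{337288304}{43437} \approx -7765.0$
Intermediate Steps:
$r{\left(n \right)} = - \frac{3}{7} - \frac{2 n}{7}$ ($r{\left(n \right)} = - \frac{\left(n + 3\right) + n}{7} = - \frac{\left(3 + n\right) + n}{7} = - \frac{3 + 2 n}{7} = - \frac{3}{7} - \frac{2 n}{7}$)
$-7765 + \frac{1}{42699 + 6 r{\left(4 \cdot 6 - 5 \right)} \left(-21\right)} = -7765 + \frac{1}{42699 + 6 \left(- \frac{3}{7} - \frac{2 \left(4 \cdot 6 - 5\right)}{7}\right) \left(-21\right)} = -7765 + \frac{1}{42699 + 6 \left(- \frac{3}{7} - \frac{2 \left(24 - 5\right)}{7}\right) \left(-21\right)} = -7765 + \frac{1}{42699 + 6 \left(- \frac{3}{7} - \frac{38}{7}\right) \left(-21\right)} = -7765 + \frac{1}{42699 + 6 \left(- \frac{41}{7}\right) \left(-21\right)} = -7765 + \frac{1}{42699 - -738} = -7765 + \frac{1}{42699 + 738} = -7765 + \frac{1}{43437} = - \frac{337288304}{43437}$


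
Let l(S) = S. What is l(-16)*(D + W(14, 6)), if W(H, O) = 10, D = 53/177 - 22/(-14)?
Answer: -235328/1239 ≈ -189.93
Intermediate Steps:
D = 2318/1239 (D = 53*(1/177) - 22*(-1/14) = 53/177 + 11/7 = 2318/1239 ≈ 1.8709)
l(-16)*(D + W(14, 6)) = -16*(2318/1239 + 10) = -16*14708/1239 = -235328/1239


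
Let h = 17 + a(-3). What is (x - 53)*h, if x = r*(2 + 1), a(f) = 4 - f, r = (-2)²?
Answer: -984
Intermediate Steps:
r = 4
h = 24 (h = 17 + (4 - 1*(-3)) = 17 + (4 + 3) = 17 + 7 = 24)
x = 12 (x = 4*(2 + 1) = 4*3 = 12)
(x - 53)*h = (12 - 53)*24 = -41*24 = -984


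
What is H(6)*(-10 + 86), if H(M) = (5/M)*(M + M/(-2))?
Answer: 190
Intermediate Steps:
H(M) = 5/2 (H(M) = (5/M)*(M + M*(-1/2)) = (5/M)*(M - M/2) = (5/M)*(M/2) = 5/2)
H(6)*(-10 + 86) = 5*(-10 + 86)/2 = (5/2)*76 = 190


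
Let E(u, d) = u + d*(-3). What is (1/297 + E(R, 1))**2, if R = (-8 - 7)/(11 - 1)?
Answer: 7134241/352836 ≈ 20.220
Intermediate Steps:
R = -3/2 (R = -15/10 = -15*1/10 = -3/2 ≈ -1.5000)
E(u, d) = u - 3*d
(1/297 + E(R, 1))**2 = (1/297 + (-3/2 - 3*1))**2 = (1/297 + (-3/2 - 3))**2 = (1/297 - 9/2)**2 = (-2671/594)**2 = 7134241/352836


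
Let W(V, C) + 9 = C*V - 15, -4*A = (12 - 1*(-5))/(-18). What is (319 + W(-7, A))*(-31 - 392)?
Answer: -992687/8 ≈ -1.2409e+5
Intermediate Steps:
A = 17/72 (A = -(12 - 1*(-5))/(4*(-18)) = -(12 + 5)*(-1)/(4*18) = -17*(-1)/(4*18) = -1/4*(-17/18) = 17/72 ≈ 0.23611)
W(V, C) = -24 + C*V (W(V, C) = -9 + (C*V - 15) = -9 + (-15 + C*V) = -24 + C*V)
(319 + W(-7, A))*(-31 - 392) = (319 + (-24 + (17/72)*(-7)))*(-31 - 392) = (319 + (-24 - 119/72))*(-423) = (319 - 1847/72)*(-423) = (21121/72)*(-423) = -992687/8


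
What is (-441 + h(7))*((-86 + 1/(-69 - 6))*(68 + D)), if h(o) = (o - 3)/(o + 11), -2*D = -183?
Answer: 8163566323/1350 ≈ 6.0471e+6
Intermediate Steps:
D = 183/2 (D = -½*(-183) = 183/2 ≈ 91.500)
h(o) = (-3 + o)/(11 + o)
(-441 + h(7))*((-86 + 1/(-69 - 6))*(68 + D)) = (-441 + (-3 + 7)/(11 + 7))*((-86 + 1/(-69 - 6))*(68 + 183/2)) = (-441 + 4/18)*((-86 + 1/(-75))*(319/2)) = (-441 + (1/18)*4)*((-86 - 1/75)*(319/2)) = (-441 + 2/9)*(-6451/75*319/2) = -3967/9*(-2057869/150) = 8163566323/1350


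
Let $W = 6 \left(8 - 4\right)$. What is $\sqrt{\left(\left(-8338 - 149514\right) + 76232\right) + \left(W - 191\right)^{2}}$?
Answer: $i \sqrt{53731} \approx 231.8 i$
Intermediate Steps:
$W = 24$ ($W = 6 \cdot 4 = 24$)
$\sqrt{\left(\left(-8338 - 149514\right) + 76232\right) + \left(W - 191\right)^{2}} = \sqrt{\left(\left(-8338 - 149514\right) + 76232\right) + \left(24 - 191\right)^{2}} = \sqrt{\left(-157852 + 76232\right) + \left(-167\right)^{2}} = \sqrt{-81620 + 27889} = \sqrt{-53731} = i \sqrt{53731}$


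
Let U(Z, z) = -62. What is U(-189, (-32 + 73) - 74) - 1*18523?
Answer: -18585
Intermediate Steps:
U(-189, (-32 + 73) - 74) - 1*18523 = -62 - 1*18523 = -62 - 18523 = -18585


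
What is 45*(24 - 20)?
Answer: 180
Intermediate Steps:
45*(24 - 20) = 45*4 = 180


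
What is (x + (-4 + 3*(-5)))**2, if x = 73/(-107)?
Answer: 4435236/11449 ≈ 387.39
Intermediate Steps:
x = -73/107 (x = 73*(-1/107) = -73/107 ≈ -0.68224)
(x + (-4 + 3*(-5)))**2 = (-73/107 + (-4 + 3*(-5)))**2 = (-73/107 + (-4 - 15))**2 = (-73/107 - 19)**2 = (-2106/107)**2 = 4435236/11449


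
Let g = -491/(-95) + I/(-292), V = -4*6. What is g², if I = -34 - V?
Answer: 5207209921/192376900 ≈ 27.068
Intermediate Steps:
V = -24
I = -10 (I = -34 - 1*(-24) = -34 + 24 = -10)
g = 72161/13870 (g = -491/(-95) - 10/(-292) = -491*(-1/95) - 10*(-1/292) = 491/95 + 5/146 = 72161/13870 ≈ 5.2027)
g² = (72161/13870)² = 5207209921/192376900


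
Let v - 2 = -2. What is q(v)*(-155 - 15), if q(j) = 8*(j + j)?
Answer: 0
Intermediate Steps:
v = 0 (v = 2 - 2 = 0)
q(j) = 16*j (q(j) = 8*(2*j) = 16*j)
q(v)*(-155 - 15) = (16*0)*(-155 - 15) = 0*(-170) = 0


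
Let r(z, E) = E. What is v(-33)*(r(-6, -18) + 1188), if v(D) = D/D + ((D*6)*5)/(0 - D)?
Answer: -33930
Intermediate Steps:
v(D) = -29 (v(D) = 1 + ((6*D)*5)/((-D)) = 1 + (30*D)*(-1/D) = 1 - 30 = -29)
v(-33)*(r(-6, -18) + 1188) = -29*(-18 + 1188) = -29*1170 = -33930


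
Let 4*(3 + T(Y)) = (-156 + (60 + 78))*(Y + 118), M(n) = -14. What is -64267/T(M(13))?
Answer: 64267/471 ≈ 136.45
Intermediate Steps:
T(Y) = -534 - 9*Y/2 (T(Y) = -3 + ((-156 + (60 + 78))*(Y + 118))/4 = -3 + ((-156 + 138)*(118 + Y))/4 = -3 + (-18*(118 + Y))/4 = -3 + (-2124 - 18*Y)/4 = -3 + (-531 - 9*Y/2) = -534 - 9*Y/2)
-64267/T(M(13)) = -64267/(-534 - 9/2*(-14)) = -64267/(-534 + 63) = -64267/(-471) = -64267*(-1/471) = 64267/471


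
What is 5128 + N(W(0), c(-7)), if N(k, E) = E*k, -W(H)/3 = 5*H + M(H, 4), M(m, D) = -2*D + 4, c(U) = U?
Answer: 5044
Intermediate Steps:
M(m, D) = 4 - 2*D
W(H) = 12 - 15*H (W(H) = -3*(5*H + (4 - 2*4)) = -3*(5*H + (4 - 8)) = -3*(5*H - 4) = -3*(-4 + 5*H) = 12 - 15*H)
5128 + N(W(0), c(-7)) = 5128 - 7*(12 - 15*0) = 5128 - 7*(12 + 0) = 5128 - 7*12 = 5128 - 84 = 5044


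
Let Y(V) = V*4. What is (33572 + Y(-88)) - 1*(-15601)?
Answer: 48821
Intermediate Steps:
Y(V) = 4*V
(33572 + Y(-88)) - 1*(-15601) = (33572 + 4*(-88)) - 1*(-15601) = (33572 - 352) + 15601 = 33220 + 15601 = 48821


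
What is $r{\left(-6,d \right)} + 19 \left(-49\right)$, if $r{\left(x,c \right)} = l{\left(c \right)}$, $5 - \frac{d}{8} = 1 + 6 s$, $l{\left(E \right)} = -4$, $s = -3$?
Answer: $-935$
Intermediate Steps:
$d = 176$ ($d = 40 - 8 \left(1 + 6 \left(-3\right)\right) = 40 - 8 \left(1 - 18\right) = 40 - -136 = 40 + 136 = 176$)
$r{\left(x,c \right)} = -4$
$r{\left(-6,d \right)} + 19 \left(-49\right) = -4 + 19 \left(-49\right) = -4 - 931 = -935$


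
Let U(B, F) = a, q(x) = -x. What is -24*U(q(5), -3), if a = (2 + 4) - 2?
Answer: -96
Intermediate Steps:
a = 4 (a = 6 - 2 = 4)
U(B, F) = 4
-24*U(q(5), -3) = -24*4 = -96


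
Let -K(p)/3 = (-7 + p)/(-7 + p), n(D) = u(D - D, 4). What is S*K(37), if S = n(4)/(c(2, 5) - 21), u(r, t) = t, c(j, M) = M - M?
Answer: 4/7 ≈ 0.57143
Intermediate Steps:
c(j, M) = 0
n(D) = 4
K(p) = -3 (K(p) = -3*(-7 + p)/(-7 + p) = -3*1 = -3)
S = -4/21 (S = 4/(0 - 21) = 4/(-21) = 4*(-1/21) = -4/21 ≈ -0.19048)
S*K(37) = -4/21*(-3) = 4/7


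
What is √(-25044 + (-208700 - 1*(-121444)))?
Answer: 10*I*√1123 ≈ 335.11*I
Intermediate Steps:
√(-25044 + (-208700 - 1*(-121444))) = √(-25044 + (-208700 + 121444)) = √(-25044 - 87256) = √(-112300) = 10*I*√1123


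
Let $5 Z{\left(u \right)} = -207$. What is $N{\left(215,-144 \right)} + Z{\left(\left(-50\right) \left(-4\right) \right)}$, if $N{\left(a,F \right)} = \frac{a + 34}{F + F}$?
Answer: $- \frac{20287}{480} \approx -42.265$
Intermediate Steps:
$Z{\left(u \right)} = - \frac{207}{5}$ ($Z{\left(u \right)} = \frac{1}{5} \left(-207\right) = - \frac{207}{5}$)
$N{\left(a,F \right)} = \frac{34 + a}{2 F}$
$N{\left(215,-144 \right)} + Z{\left(\left(-50\right) \left(-4\right) \right)} = \frac{34 + 215}{2 \left(-144\right)} - \frac{207}{5} = \frac{1}{2} \left(- \frac{1}{144}\right) 249 - \frac{207}{5} = - \frac{83}{96} - \frac{207}{5} = - \frac{20287}{480}$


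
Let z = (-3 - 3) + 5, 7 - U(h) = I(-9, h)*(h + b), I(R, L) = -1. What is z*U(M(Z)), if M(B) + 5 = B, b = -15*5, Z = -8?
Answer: 81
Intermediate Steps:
b = -75
M(B) = -5 + B
U(h) = -68 + h (U(h) = 7 - (-1)*(h - 75) = 7 - (-1)*(-75 + h) = 7 - (75 - h) = 7 + (-75 + h) = -68 + h)
z = -1 (z = -6 + 5 = -1)
z*U(M(Z)) = -(-68 + (-5 - 8)) = -(-68 - 13) = -1*(-81) = 81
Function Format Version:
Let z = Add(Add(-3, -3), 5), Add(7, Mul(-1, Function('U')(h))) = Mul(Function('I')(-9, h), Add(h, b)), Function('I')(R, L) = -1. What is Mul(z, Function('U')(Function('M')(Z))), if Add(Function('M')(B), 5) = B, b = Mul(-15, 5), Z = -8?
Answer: 81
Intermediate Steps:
b = -75
Function('M')(B) = Add(-5, B)
Function('U')(h) = Add(-68, h) (Function('U')(h) = Add(7, Mul(-1, Mul(-1, Add(h, -75)))) = Add(7, Mul(-1, Mul(-1, Add(-75, h)))) = Add(7, Mul(-1, Add(75, Mul(-1, h)))) = Add(7, Add(-75, h)) = Add(-68, h))
z = -1 (z = Add(-6, 5) = -1)
Mul(z, Function('U')(Function('M')(Z))) = Mul(-1, Add(-68, Add(-5, -8))) = Mul(-1, Add(-68, -13)) = Mul(-1, -81) = 81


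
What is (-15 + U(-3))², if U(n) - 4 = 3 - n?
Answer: 25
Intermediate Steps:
U(n) = 7 - n (U(n) = 4 + (3 - n) = 7 - n)
(-15 + U(-3))² = (-15 + (7 - 1*(-3)))² = (-15 + (7 + 3))² = (-15 + 10)² = (-5)² = 25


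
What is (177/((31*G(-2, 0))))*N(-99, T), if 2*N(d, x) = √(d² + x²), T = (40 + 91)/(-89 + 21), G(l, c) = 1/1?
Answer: 177*√45336985/4216 ≈ 282.68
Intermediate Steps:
G(l, c) = 1
T = -131/68 (T = 131/(-68) = 131*(-1/68) = -131/68 ≈ -1.9265)
N(d, x) = √(d² + x²)/2
(177/((31*G(-2, 0))))*N(-99, T) = (177/((31*1)))*(√((-99)² + (-131/68)²)/2) = (177/31)*(√(9801 + 17161/4624)/2) = (177*(1/31))*(√(45336985/4624)/2) = 177*((√45336985/68)/2)/31 = 177*(√45336985/136)/31 = 177*√45336985/4216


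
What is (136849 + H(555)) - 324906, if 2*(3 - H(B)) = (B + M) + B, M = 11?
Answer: -377229/2 ≈ -1.8861e+5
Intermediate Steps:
H(B) = -5/2 - B (H(B) = 3 - ((B + 11) + B)/2 = 3 - ((11 + B) + B)/2 = 3 - (11 + 2*B)/2 = 3 + (-11/2 - B) = -5/2 - B)
(136849 + H(555)) - 324906 = (136849 + (-5/2 - 1*555)) - 324906 = (136849 + (-5/2 - 555)) - 324906 = (136849 - 1115/2) - 324906 = 272583/2 - 324906 = -377229/2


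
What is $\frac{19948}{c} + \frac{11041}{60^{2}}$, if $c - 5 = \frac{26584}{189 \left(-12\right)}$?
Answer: $- \frac{40675780349}{13719600} \approx -2964.8$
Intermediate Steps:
$c = - \frac{3811}{567}$ ($c = 5 + \frac{26584}{189 \left(-12\right)} = 5 + \frac{26584}{-2268} = 5 + 26584 \left(- \frac{1}{2268}\right) = 5 - \frac{6646}{567} = - \frac{3811}{567} \approx -6.7213$)
$\frac{19948}{c} + \frac{11041}{60^{2}} = \frac{19948}{- \frac{3811}{567}} + \frac{11041}{60^{2}} = 19948 \left(- \frac{567}{3811}\right) + \frac{11041}{3600} = - \frac{11310516}{3811} + 11041 \cdot \frac{1}{3600} = - \frac{11310516}{3811} + \frac{11041}{3600} = - \frac{40675780349}{13719600}$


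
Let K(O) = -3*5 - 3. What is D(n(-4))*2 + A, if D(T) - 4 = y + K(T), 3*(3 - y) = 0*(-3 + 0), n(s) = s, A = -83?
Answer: -105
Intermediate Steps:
y = 3 (y = 3 - 0*(-3 + 0) = 3 - 0*(-3) = 3 - ⅓*0 = 3 + 0 = 3)
K(O) = -18 (K(O) = -15 - 3 = -18)
D(T) = -11 (D(T) = 4 + (3 - 18) = 4 - 15 = -11)
D(n(-4))*2 + A = -11*2 - 83 = -22 - 83 = -105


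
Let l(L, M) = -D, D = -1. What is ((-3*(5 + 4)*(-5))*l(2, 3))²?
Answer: 18225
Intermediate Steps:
l(L, M) = 1 (l(L, M) = -1*(-1) = 1)
((-3*(5 + 4)*(-5))*l(2, 3))² = ((-3*(5 + 4)*(-5))*1)² = ((-3*9*(-5))*1)² = (-27*(-5)*1)² = (135*1)² = 135² = 18225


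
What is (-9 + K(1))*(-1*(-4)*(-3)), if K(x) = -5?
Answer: 168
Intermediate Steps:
(-9 + K(1))*(-1*(-4)*(-3)) = (-9 - 5)*(-1*(-4)*(-3)) = -56*(-3) = -14*(-12) = 168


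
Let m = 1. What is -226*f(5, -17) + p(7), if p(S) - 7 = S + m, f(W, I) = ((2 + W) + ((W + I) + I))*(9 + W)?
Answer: 69623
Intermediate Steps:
f(W, I) = (9 + W)*(2 + 2*I + 2*W) (f(W, I) = ((2 + W) + ((I + W) + I))*(9 + W) = ((2 + W) + (W + 2*I))*(9 + W) = (2 + 2*I + 2*W)*(9 + W) = (9 + W)*(2 + 2*I + 2*W))
p(S) = 8 + S (p(S) = 7 + (S + 1) = 7 + (1 + S) = 8 + S)
-226*f(5, -17) + p(7) = -226*(18 + 2*5² + 18*(-17) + 20*5 + 2*(-17)*5) + (8 + 7) = -226*(18 + 2*25 - 306 + 100 - 170) + 15 = -226*(18 + 50 - 306 + 100 - 170) + 15 = -226*(-308) + 15 = 69608 + 15 = 69623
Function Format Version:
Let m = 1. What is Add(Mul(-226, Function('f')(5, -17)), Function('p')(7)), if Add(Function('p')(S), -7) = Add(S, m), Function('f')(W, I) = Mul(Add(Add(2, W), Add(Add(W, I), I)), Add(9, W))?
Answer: 69623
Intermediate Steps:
Function('f')(W, I) = Mul(Add(9, W), Add(2, Mul(2, I), Mul(2, W))) (Function('f')(W, I) = Mul(Add(Add(2, W), Add(Add(I, W), I)), Add(9, W)) = Mul(Add(Add(2, W), Add(W, Mul(2, I))), Add(9, W)) = Mul(Add(2, Mul(2, I), Mul(2, W)), Add(9, W)) = Mul(Add(9, W), Add(2, Mul(2, I), Mul(2, W))))
Function('p')(S) = Add(8, S) (Function('p')(S) = Add(7, Add(S, 1)) = Add(7, Add(1, S)) = Add(8, S))
Add(Mul(-226, Function('f')(5, -17)), Function('p')(7)) = Add(Mul(-226, Add(18, Mul(2, Pow(5, 2)), Mul(18, -17), Mul(20, 5), Mul(2, -17, 5))), Add(8, 7)) = Add(Mul(-226, Add(18, Mul(2, 25), -306, 100, -170)), 15) = Add(Mul(-226, Add(18, 50, -306, 100, -170)), 15) = Add(Mul(-226, -308), 15) = Add(69608, 15) = 69623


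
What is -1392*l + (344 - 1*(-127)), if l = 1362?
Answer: -1895433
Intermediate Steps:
-1392*l + (344 - 1*(-127)) = -1392*1362 + (344 - 1*(-127)) = -1895904 + (344 + 127) = -1895904 + 471 = -1895433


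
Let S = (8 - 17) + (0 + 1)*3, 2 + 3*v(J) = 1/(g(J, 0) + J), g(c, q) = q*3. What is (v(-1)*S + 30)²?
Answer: 1296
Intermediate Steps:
g(c, q) = 3*q
v(J) = -⅔ + 1/(3*J) (v(J) = -⅔ + 1/(3*(3*0 + J)) = -⅔ + 1/(3*(0 + J)) = -⅔ + 1/(3*J))
S = -6 (S = -9 + 1*3 = -9 + 3 = -6)
(v(-1)*S + 30)² = (((⅓)*(1 - 2*(-1))/(-1))*(-6) + 30)² = (((⅓)*(-1)*(1 + 2))*(-6) + 30)² = (((⅓)*(-1)*3)*(-6) + 30)² = (-1*(-6) + 30)² = (6 + 30)² = 36² = 1296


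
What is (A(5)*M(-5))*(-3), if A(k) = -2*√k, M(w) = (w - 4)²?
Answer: 486*√5 ≈ 1086.7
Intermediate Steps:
M(w) = (-4 + w)²
(A(5)*M(-5))*(-3) = ((-2*√5)*(-4 - 5)²)*(-3) = (-2*√5*(-9)²)*(-3) = (-2*√5*81)*(-3) = -162*√5*(-3) = 486*√5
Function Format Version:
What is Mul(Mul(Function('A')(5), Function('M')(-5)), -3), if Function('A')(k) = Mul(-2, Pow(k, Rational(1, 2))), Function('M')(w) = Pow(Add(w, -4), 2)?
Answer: Mul(486, Pow(5, Rational(1, 2))) ≈ 1086.7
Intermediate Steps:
Function('M')(w) = Pow(Add(-4, w), 2)
Mul(Mul(Function('A')(5), Function('M')(-5)), -3) = Mul(Mul(Mul(-2, Pow(5, Rational(1, 2))), Pow(Add(-4, -5), 2)), -3) = Mul(Mul(Mul(-2, Pow(5, Rational(1, 2))), Pow(-9, 2)), -3) = Mul(Mul(Mul(-2, Pow(5, Rational(1, 2))), 81), -3) = Mul(Mul(-162, Pow(5, Rational(1, 2))), -3) = Mul(486, Pow(5, Rational(1, 2)))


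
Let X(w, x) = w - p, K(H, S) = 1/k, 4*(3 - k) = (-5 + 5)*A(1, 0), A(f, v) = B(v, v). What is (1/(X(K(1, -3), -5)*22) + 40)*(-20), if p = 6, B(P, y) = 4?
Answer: -149570/187 ≈ -799.84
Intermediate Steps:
A(f, v) = 4
k = 3 (k = 3 - (-5 + 5)*4/4 = 3 - 0*4 = 3 - ¼*0 = 3 + 0 = 3)
K(H, S) = ⅓ (K(H, S) = 1/3 = ⅓)
X(w, x) = -6 + w (X(w, x) = w - 1*6 = w - 6 = -6 + w)
(1/(X(K(1, -3), -5)*22) + 40)*(-20) = (1/((-6 + ⅓)*22) + 40)*(-20) = ((1/22)/(-17/3) + 40)*(-20) = (-3/17*1/22 + 40)*(-20) = (-3/374 + 40)*(-20) = (14957/374)*(-20) = -149570/187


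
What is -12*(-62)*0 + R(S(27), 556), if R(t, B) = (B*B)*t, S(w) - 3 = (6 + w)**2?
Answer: 337576512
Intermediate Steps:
S(w) = 3 + (6 + w)**2
R(t, B) = t*B**2 (R(t, B) = B**2*t = t*B**2)
-12*(-62)*0 + R(S(27), 556) = -12*(-62)*0 + (3 + (6 + 27)**2)*556**2 = 744*0 + (3 + 33**2)*309136 = 0 + (3 + 1089)*309136 = 0 + 1092*309136 = 0 + 337576512 = 337576512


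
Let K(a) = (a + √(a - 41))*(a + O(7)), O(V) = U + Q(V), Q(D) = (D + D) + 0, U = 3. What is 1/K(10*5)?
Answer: 1/3551 ≈ 0.00028161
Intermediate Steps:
Q(D) = 2*D (Q(D) = 2*D + 0 = 2*D)
O(V) = 3 + 2*V
K(a) = (17 + a)*(a + √(-41 + a)) (K(a) = (a + √(a - 41))*(a + (3 + 2*7)) = (a + √(-41 + a))*(a + (3 + 14)) = (a + √(-41 + a))*(a + 17) = (a + √(-41 + a))*(17 + a) = (17 + a)*(a + √(-41 + a)))
1/K(10*5) = 1/((10*5)² + 17*(10*5) + 17*√(-41 + 10*5) + (10*5)*√(-41 + 10*5)) = 1/(50² + 17*50 + 17*√(-41 + 50) + 50*√(-41 + 50)) = 1/(2500 + 850 + 17*√9 + 50*√9) = 1/(2500 + 850 + 17*3 + 50*3) = 1/(2500 + 850 + 51 + 150) = 1/3551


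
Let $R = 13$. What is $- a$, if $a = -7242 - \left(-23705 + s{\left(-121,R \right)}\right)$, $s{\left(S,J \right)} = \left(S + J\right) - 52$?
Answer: $-16623$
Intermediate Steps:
$s{\left(S,J \right)} = -52 + J + S$ ($s{\left(S,J \right)} = \left(J + S\right) - 52 = -52 + J + S$)
$a = 16623$ ($a = -7242 - \left(-23705 - 160\right) = -7242 - -23865 = -7242 + 23865 = 16623$)
$- a = \left(-1\right) 16623 = -16623$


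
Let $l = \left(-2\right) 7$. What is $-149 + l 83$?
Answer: $-1311$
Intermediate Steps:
$l = -14$
$-149 + l 83 = -149 - 1162 = -1311$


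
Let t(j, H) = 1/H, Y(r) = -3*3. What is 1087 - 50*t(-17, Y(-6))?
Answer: 9833/9 ≈ 1092.6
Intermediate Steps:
Y(r) = -9
1087 - 50*t(-17, Y(-6)) = 1087 - 50/(-9) = 1087 - 50*(-1/9) = 1087 + 50/9 = 9833/9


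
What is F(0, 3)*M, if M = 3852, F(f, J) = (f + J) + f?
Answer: 11556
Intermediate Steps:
F(f, J) = J + 2*f (F(f, J) = (J + f) + f = J + 2*f)
F(0, 3)*M = (3 + 2*0)*3852 = (3 + 0)*3852 = 3*3852 = 11556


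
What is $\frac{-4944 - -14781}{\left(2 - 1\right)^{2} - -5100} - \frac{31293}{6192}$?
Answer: $- \frac{10968321}{3509488} \approx -3.1253$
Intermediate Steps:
$\frac{-4944 - -14781}{\left(2 - 1\right)^{2} - -5100} - \frac{31293}{6192} = \frac{-4944 + 14781}{1^{2} + 5100} - \frac{3477}{688} = \frac{9837}{1 + 5100} - \frac{3477}{688} = \frac{9837}{5101} - \frac{3477}{688} = - \frac{10968321}{3509488}$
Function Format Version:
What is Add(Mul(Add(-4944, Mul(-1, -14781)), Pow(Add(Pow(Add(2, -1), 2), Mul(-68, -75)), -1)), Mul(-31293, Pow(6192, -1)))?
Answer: Rational(-10968321, 3509488) ≈ -3.1253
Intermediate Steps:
Add(Mul(Add(-4944, Mul(-1, -14781)), Pow(Add(Pow(Add(2, -1), 2), Mul(-68, -75)), -1)), Mul(-31293, Pow(6192, -1))) = Add(Mul(Add(-4944, 14781), Pow(Add(Pow(1, 2), 5100), -1)), Mul(-31293, Rational(1, 6192))) = Add(Mul(9837, Pow(Add(1, 5100), -1)), Rational(-3477, 688)) = Add(Mul(9837, Pow(5101, -1)), Rational(-3477, 688)) = Add(Mul(9837, Rational(1, 5101)), Rational(-3477, 688)) = Add(Rational(9837, 5101), Rational(-3477, 688)) = Rational(-10968321, 3509488)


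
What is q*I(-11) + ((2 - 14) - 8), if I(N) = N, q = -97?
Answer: 1047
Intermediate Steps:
q*I(-11) + ((2 - 14) - 8) = -97*(-11) + ((2 - 14) - 8) = 1067 + (-12 - 8) = 1067 - 20 = 1047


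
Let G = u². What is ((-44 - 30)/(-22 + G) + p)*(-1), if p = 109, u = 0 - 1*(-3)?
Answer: -1491/13 ≈ -114.69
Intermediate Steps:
u = 3 (u = 0 + 3 = 3)
G = 9 (G = 3² = 9)
((-44 - 30)/(-22 + G) + p)*(-1) = ((-44 - 30)/(-22 + 9) + 109)*(-1) = (-74/(-13) + 109)*(-1) = (-74*(-1/13) + 109)*(-1) = (74/13 + 109)*(-1) = (1491/13)*(-1) = -1491/13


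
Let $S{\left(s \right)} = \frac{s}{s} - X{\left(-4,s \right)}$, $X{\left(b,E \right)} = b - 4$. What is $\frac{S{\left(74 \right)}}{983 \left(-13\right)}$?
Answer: $- \frac{9}{12779} \approx -0.00070428$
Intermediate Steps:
$X{\left(b,E \right)} = -4 + b$
$S{\left(s \right)} = 9$ ($S{\left(s \right)} = \frac{s}{s} - \left(-4 - 4\right) = 1 - -8 = 1 + 8 = 9$)
$\frac{S{\left(74 \right)}}{983 \left(-13\right)} = \frac{9}{983 \left(-13\right)} = \frac{9}{-12779} = 9 \left(- \frac{1}{12779}\right) = - \frac{9}{12779}$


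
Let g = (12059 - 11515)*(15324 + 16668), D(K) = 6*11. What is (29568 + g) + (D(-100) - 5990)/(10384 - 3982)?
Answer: 55803721454/3201 ≈ 1.7433e+7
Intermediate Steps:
D(K) = 66
g = 17403648 (g = 544*31992 = 17403648)
(29568 + g) + (D(-100) - 5990)/(10384 - 3982) = (29568 + 17403648) + (66 - 5990)/(10384 - 3982) = 17433216 - 5924/6402 = 17433216 - 5924*1/6402 = 17433216 - 2962/3201 = 55803721454/3201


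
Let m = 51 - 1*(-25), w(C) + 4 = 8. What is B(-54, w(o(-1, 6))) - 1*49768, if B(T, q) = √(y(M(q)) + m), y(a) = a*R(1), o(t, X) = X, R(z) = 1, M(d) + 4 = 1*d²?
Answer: -49768 + 2*√22 ≈ -49759.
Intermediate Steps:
M(d) = -4 + d² (M(d) = -4 + 1*d² = -4 + d²)
y(a) = a (y(a) = a*1 = a)
w(C) = 4 (w(C) = -4 + 8 = 4)
m = 76 (m = 51 + 25 = 76)
B(T, q) = √(72 + q²) (B(T, q) = √((-4 + q²) + 76) = √(72 + q²))
B(-54, w(o(-1, 6))) - 1*49768 = √(72 + 4²) - 1*49768 = √(72 + 16) - 49768 = √88 - 49768 = 2*√22 - 49768 = -49768 + 2*√22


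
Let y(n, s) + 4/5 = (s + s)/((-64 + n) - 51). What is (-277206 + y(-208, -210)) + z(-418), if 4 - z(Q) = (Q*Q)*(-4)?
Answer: 681036618/1615 ≈ 4.2169e+5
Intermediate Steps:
z(Q) = 4 + 4*Q² (z(Q) = 4 - Q*Q*(-4) = 4 - Q²*(-4) = 4 - (-4)*Q² = 4 + 4*Q²)
y(n, s) = -⅘ + 2*s/(-115 + n) (y(n, s) = -⅘ + (s + s)/((-64 + n) - 51) = -⅘ + (2*s)/(-115 + n) = -⅘ + 2*s/(-115 + n))
(-277206 + y(-208, -210)) + z(-418) = (-277206 + 2*(230 - 2*(-208) + 5*(-210))/(5*(-115 - 208))) + (4 + 4*(-418)²) = (-277206 + (⅖)*(230 + 416 - 1050)/(-323)) + (4 + 4*174724) = (-277206 + (⅖)*(-1/323)*(-404)) + (4 + 698896) = (-277206 + 808/1615) + 698900 = -447686882/1615 + 698900 = 681036618/1615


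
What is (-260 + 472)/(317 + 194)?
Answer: 212/511 ≈ 0.41487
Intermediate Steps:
(-260 + 472)/(317 + 194) = 212/511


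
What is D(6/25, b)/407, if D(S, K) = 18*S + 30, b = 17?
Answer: 78/925 ≈ 0.084324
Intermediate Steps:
D(S, K) = 30 + 18*S
D(6/25, b)/407 = (30 + 18*(6/25))/407 = (30 + 18*(6*(1/25)))*(1/407) = (30 + 18*(6/25))*(1/407) = (30 + 108/25)*(1/407) = (858/25)*(1/407) = 78/925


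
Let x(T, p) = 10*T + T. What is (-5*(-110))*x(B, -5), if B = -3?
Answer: -18150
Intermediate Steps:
x(T, p) = 11*T
(-5*(-110))*x(B, -5) = (-5*(-110))*(11*(-3)) = 550*(-33) = -18150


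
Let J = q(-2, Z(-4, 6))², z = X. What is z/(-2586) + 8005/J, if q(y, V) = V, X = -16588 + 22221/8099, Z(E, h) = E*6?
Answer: 40837908481/2010625344 ≈ 20.311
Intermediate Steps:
Z(E, h) = 6*E
X = -134323991/8099 (X = -16588 + 22221*(1/8099) = -16588 + 22221/8099 = -134323991/8099 ≈ -16585.)
z = -134323991/8099 ≈ -16585.
J = 576 (J = (6*(-4))² = (-24)² = 576)
z/(-2586) + 8005/J = -134323991/8099/(-2586) + 8005/576 = -134323991/8099*(-1/2586) + 8005*(1/576) = 134323991/20944014 + 8005/576 = 40837908481/2010625344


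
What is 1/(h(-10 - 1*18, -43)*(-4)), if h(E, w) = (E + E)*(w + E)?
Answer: -1/15904 ≈ -6.2877e-5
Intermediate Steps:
h(E, w) = 2*E*(E + w) (h(E, w) = (2*E)*(E + w) = 2*E*(E + w))
1/(h(-10 - 1*18, -43)*(-4)) = 1/((2*(-10 - 1*18)*((-10 - 1*18) - 43))*(-4)) = 1/((2*(-10 - 18)*((-10 - 18) - 43))*(-4)) = 1/((2*(-28)*(-28 - 43))*(-4)) = 1/((2*(-28)*(-71))*(-4)) = 1/(3976*(-4)) = 1/(-15904) = -1/15904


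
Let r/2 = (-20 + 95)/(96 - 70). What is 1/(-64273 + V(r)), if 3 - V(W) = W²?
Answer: -169/10867255 ≈ -1.5551e-5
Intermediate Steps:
r = 75/13 (r = 2*((-20 + 95)/(96 - 70)) = 2*(75/26) = 75/13 ≈ 5.7692)
V(W) = 3 - W²
1/(-64273 + V(r)) = 1/(-64273 + (3 - (75/13)²)) = 1/(-64273 + (3 - 1*5625/169)) = 1/(-64273 + (3 - 5625/169)) = 1/(-64273 - 5118/169) = 1/(-10867255/169) = -169/10867255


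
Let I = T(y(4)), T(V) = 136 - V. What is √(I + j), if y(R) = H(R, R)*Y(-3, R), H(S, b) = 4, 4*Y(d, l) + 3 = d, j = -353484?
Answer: I*√353342 ≈ 594.43*I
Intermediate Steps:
Y(d, l) = -¾ + d/4
y(R) = -6 (y(R) = 4*(-¾ + (¼)*(-3)) = 4*(-¾ - ¾) = 4*(-3/2) = -6)
I = 142 (I = 136 - 1*(-6) = 136 + 6 = 142)
√(I + j) = √(142 - 353484) = √(-353342) = I*√353342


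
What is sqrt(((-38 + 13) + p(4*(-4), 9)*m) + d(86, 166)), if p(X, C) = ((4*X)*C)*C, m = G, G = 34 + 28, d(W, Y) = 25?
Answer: 72*I*sqrt(62) ≈ 566.93*I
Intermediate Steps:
G = 62
m = 62
p(X, C) = 4*X*C**2 (p(X, C) = (4*C*X)*C = 4*X*C**2)
sqrt(((-38 + 13) + p(4*(-4), 9)*m) + d(86, 166)) = sqrt(((-38 + 13) + (4*(4*(-4))*9**2)*62) + 25) = sqrt((-25 + (4*(-16)*81)*62) + 25) = sqrt((-25 - 5184*62) + 25) = sqrt((-25 - 321408) + 25) = sqrt(-321433 + 25) = sqrt(-321408) = 72*I*sqrt(62)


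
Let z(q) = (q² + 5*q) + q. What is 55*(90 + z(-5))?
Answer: 4675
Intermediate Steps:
z(q) = q² + 6*q
55*(90 + z(-5)) = 55*(90 - 5*(6 - 5)) = 55*(90 - 5*1) = 55*(90 - 5) = 55*85 = 4675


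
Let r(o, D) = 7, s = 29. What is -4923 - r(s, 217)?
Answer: -4930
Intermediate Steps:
-4923 - r(s, 217) = -4923 - 1*7 = -4923 - 7 = -4930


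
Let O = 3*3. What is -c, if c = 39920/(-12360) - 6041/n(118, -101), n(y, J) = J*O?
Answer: -319829/93627 ≈ -3.4160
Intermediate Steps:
O = 9
n(y, J) = 9*J (n(y, J) = J*9 = 9*J)
c = 319829/93627 (c = 39920/(-12360) - 6041/(9*(-101)) = 39920*(-1/12360) - 6041/(-909) = -998/309 - 6041*(-1/909) = -998/309 + 6041/909 = 319829/93627 ≈ 3.4160)
-c = -1*319829/93627 = -319829/93627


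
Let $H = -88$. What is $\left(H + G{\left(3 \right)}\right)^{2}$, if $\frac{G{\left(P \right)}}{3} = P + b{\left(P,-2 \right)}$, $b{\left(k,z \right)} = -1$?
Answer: $6724$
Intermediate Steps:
$G{\left(P \right)} = -3 + 3 P$ ($G{\left(P \right)} = 3 \left(P - 1\right) = 3 \left(-1 + P\right) = -3 + 3 P$)
$\left(H + G{\left(3 \right)}\right)^{2} = \left(-88 + \left(-3 + 3 \cdot 3\right)\right)^{2} = \left(-88 + \left(-3 + 9\right)\right)^{2} = \left(-88 + 6\right)^{2} = \left(-82\right)^{2} = 6724$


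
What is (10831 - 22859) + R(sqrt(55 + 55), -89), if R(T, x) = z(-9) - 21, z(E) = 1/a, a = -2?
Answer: -24099/2 ≈ -12050.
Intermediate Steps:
z(E) = -1/2 (z(E) = 1/(-2) = -1/2)
R(T, x) = -43/2 (R(T, x) = -1/2 - 21 = -43/2)
(10831 - 22859) + R(sqrt(55 + 55), -89) = (10831 - 22859) - 43/2 = -12028 - 43/2 = -24099/2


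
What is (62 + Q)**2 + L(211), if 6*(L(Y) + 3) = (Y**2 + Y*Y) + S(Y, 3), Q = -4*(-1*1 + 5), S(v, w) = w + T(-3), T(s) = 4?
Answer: 33909/2 ≈ 16955.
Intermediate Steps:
S(v, w) = 4 + w (S(v, w) = w + 4 = 4 + w)
Q = -16 (Q = -4*(-1 + 5) = -4*4 = -16)
L(Y) = -11/6 + Y**2/3 (L(Y) = -3 + ((Y**2 + Y*Y) + (4 + 3))/6 = -3 + ((Y**2 + Y**2) + 7)/6 = -3 + (2*Y**2 + 7)/6 = -3 + (7 + 2*Y**2)/6 = -3 + (7/6 + Y**2/3) = -11/6 + Y**2/3)
(62 + Q)**2 + L(211) = (62 - 16)**2 + (-11/6 + (1/3)*211**2) = 46**2 + (-11/6 + (1/3)*44521) = 2116 + (-11/6 + 44521/3) = 2116 + 29677/2 = 33909/2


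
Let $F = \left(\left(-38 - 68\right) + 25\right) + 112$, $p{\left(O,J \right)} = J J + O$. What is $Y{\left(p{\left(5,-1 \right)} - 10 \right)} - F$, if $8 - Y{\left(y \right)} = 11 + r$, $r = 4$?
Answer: $-38$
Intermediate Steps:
$p{\left(O,J \right)} = O + J^{2}$ ($p{\left(O,J \right)} = J^{2} + O = O + J^{2}$)
$Y{\left(y \right)} = -7$ ($Y{\left(y \right)} = 8 - \left(11 + 4\right) = 8 - 15 = -7$)
$F = 31$ ($F = \left(-106 + 25\right) + 112 = -81 + 112 = 31$)
$Y{\left(p{\left(5,-1 \right)} - 10 \right)} - F = -7 - 31 = -38$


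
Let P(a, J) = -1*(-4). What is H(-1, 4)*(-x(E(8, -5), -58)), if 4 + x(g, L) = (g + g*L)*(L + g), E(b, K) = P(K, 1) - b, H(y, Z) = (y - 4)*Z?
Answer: -282800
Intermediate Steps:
P(a, J) = 4
H(y, Z) = Z*(-4 + y) (H(y, Z) = (-4 + y)*Z = Z*(-4 + y))
E(b, K) = 4 - b
x(g, L) = -4 + (L + g)*(g + L*g) (x(g, L) = -4 + (g + g*L)*(L + g) = -4 + (g + L*g)*(L + g) = -4 + (L + g)*(g + L*g))
H(-1, 4)*(-x(E(8, -5), -58)) = (4*(-4 - 1))*(-(-4 + (4 - 1*8)² - 58*(4 - 1*8) - 58*(4 - 1*8)² + (4 - 1*8)*(-58)²)) = (4*(-5))*(-(-4 + (4 - 8)² - 58*(4 - 8) - 58*(4 - 8)² + (4 - 8)*3364)) = -(-20)*(-4 + (-4)² - 58*(-4) - 58*(-4)² - 4*3364) = -(-20)*(-4 + 16 + 232 - 58*16 - 13456) = -(-20)*(-4 + 16 + 232 - 928 - 13456) = -(-20)*(-14140) = -20*14140 = -282800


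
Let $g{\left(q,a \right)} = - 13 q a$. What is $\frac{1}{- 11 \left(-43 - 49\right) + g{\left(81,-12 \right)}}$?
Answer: $\frac{1}{13648} \approx 7.3271 \cdot 10^{-5}$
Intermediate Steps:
$g{\left(q,a \right)} = - 13 a q$
$\frac{1}{- 11 \left(-43 - 49\right) + g{\left(81,-12 \right)}} = \frac{1}{- 11 \left(-43 - 49\right) - \left(-156\right) 81} = \frac{1}{\left(-11\right) \left(-92\right) + 12636} = \frac{1}{1012 + 12636} = \frac{1}{13648}$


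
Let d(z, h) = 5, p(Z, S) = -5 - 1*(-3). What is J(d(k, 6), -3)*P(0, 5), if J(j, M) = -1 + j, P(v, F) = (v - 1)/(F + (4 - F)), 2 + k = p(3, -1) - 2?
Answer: -1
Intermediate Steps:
p(Z, S) = -2 (p(Z, S) = -5 + 3 = -2)
k = -6 (k = -2 + (-2 - 2) = -2 - 4 = -6)
P(v, F) = -¼ + v/4 (P(v, F) = (-1 + v)/4 = (-1 + v)*(¼) = -¼ + v/4)
J(d(k, 6), -3)*P(0, 5) = (-1 + 5)*(-¼ + (¼)*0) = 4*(-¼ + 0) = 4*(-¼) = -1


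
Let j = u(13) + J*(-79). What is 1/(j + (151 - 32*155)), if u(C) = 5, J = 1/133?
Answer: -133/639011 ≈ -0.00020813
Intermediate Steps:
J = 1/133 ≈ 0.0075188
j = 586/133 (j = 5 + (1/133)*(-79) = 5 - 79/133 = 586/133 ≈ 4.4060)
1/(j + (151 - 32*155)) = 1/(586/133 + (151 - 32*155)) = 1/(586/133 + (151 - 4960)) = 1/(586/133 - 4809) = 1/(-639011/133) = -133/639011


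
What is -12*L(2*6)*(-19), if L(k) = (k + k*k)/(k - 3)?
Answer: 3952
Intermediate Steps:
L(k) = (k + k**2)/(-3 + k)
-12*L(2*6)*(-19) = -12*2*6*(1 + 2*6)/(-3 + 2*6)*(-19) = -144*(1 + 12)/(-3 + 12)*(-19) = -144*13/9*(-19) = -12*52/3*(-19) = -208*(-19) = 3952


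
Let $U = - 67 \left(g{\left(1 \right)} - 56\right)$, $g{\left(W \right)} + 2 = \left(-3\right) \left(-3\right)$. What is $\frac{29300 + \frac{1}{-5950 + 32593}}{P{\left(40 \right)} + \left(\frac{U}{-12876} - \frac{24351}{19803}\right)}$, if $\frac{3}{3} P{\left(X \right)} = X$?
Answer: $\frac{22116693110062292}{29072783562665} \approx 760.74$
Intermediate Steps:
$g{\left(W \right)} = 7$ ($g{\left(W \right)} = -2 - -9 = -2 + 9 = 7$)
$P{\left(X \right)} = X$
$U = 3283$ ($U = - 67 \left(7 - 56\right) = \left(-67\right) \left(-49\right) = 3283$)
$\frac{29300 + \frac{1}{-5950 + 32593}}{P{\left(40 \right)} + \left(\frac{U}{-12876} - \frac{24351}{19803}\right)} = \frac{29300 + \frac{1}{-5950 + 32593}}{40 + \left(\frac{3283}{-12876} - \frac{24351}{19803}\right)} = \frac{29300 + \frac{1}{26643}}{40 + \left(3283 \left(- \frac{1}{12876}\right) - \frac{8117}{6601}\right)} = \frac{29300 + \frac{1}{26643}}{40 - \frac{126185575}{84994476}} = \frac{780639901}{26643 \left(40 - \frac{126185575}{84994476}\right)} = \frac{780639901}{26643 \cdot \frac{3273593465}{84994476}} = \frac{780639901}{26643} \cdot \frac{84994476}{3273593465} = \frac{22116693110062292}{29072783562665}$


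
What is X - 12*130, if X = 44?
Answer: -1516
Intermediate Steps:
X - 12*130 = 44 - 12*130 = 44 - 1560 = -1516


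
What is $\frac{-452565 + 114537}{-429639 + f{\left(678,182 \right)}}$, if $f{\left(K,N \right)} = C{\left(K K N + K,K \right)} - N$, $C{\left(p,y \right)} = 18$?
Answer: $\frac{338028}{429803} \approx 0.78647$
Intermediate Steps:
$f{\left(K,N \right)} = 18 - N$
$\frac{-452565 + 114537}{-429639 + f{\left(678,182 \right)}} = \frac{-452565 + 114537}{-429639 + \left(18 - 182\right)} = - \frac{338028}{-429639 + \left(18 - 182\right)} = - \frac{338028}{-429639 - 164} = - \frac{338028}{-429803} = \left(-338028\right) \left(- \frac{1}{429803}\right) = \frac{338028}{429803}$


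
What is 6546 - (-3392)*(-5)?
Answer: -10414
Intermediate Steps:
6546 - (-3392)*(-5) = 6546 - 1*16960 = 6546 - 16960 = -10414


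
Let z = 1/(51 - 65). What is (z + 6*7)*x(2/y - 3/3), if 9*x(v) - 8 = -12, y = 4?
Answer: -1174/63 ≈ -18.635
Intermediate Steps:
x(v) = -4/9 (x(v) = 8/9 + (⅑)*(-12) = 8/9 - 4/3 = -4/9)
z = -1/14 (z = 1/(-14) = -1/14 ≈ -0.071429)
(z + 6*7)*x(2/y - 3/3) = (-1/14 + 6*7)*(-4/9) = (-1/14 + 42)*(-4/9) = (587/14)*(-4/9) = -1174/63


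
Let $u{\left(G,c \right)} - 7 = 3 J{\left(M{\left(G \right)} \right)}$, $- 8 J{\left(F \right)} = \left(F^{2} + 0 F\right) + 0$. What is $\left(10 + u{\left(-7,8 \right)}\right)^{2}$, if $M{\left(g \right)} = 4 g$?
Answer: $76729$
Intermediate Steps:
$J{\left(F \right)} = - \frac{F^{2}}{8}$ ($J{\left(F \right)} = - \frac{\left(F^{2} + 0 F\right) + 0}{8} = - \frac{\left(F^{2} + 0\right) + 0}{8} = - \frac{F^{2} + 0}{8} = - \frac{F^{2}}{8}$)
$u{\left(G,c \right)} = 7 - 6 G^{2}$ ($u{\left(G,c \right)} = 7 + 3 \left(- \frac{\left(4 G\right)^{2}}{8}\right) = 7 + 3 \left(- \frac{16 G^{2}}{8}\right) = 7 + 3 \left(- 2 G^{2}\right) = 7 - 6 G^{2}$)
$\left(10 + u{\left(-7,8 \right)}\right)^{2} = \left(10 + \left(7 - 6 \left(-7\right)^{2}\right)\right)^{2} = \left(10 + \left(7 - 294\right)\right)^{2} = \left(10 - 287\right)^{2} = \left(-277\right)^{2} = 76729$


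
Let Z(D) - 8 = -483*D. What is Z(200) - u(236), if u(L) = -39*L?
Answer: -87388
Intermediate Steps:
Z(D) = 8 - 483*D
Z(200) - u(236) = (8 - 483*200) - (-39)*236 = (8 - 96600) - 1*(-9204) = -96592 + 9204 = -87388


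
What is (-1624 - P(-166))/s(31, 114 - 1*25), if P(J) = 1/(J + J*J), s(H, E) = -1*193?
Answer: 44481361/5286270 ≈ 8.4145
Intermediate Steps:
s(H, E) = -193
P(J) = 1/(J + J²)
(-1624 - P(-166))/s(31, 114 - 1*25) = (-1624 - 1/((-166)*(1 - 166)))/(-193) = (-1624 - (-1)/(166*(-165)))*(-1/193) = (-1624 - (-1)*(-1)/(166*165))*(-1/193) = (-1624 - 1*1/27390)*(-1/193) = (-1624 - 1/27390)*(-1/193) = -44481361/27390*(-1/193) = 44481361/5286270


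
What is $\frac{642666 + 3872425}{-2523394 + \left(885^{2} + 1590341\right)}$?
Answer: $- \frac{645013}{21404} \approx -30.135$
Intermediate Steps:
$\frac{642666 + 3872425}{-2523394 + \left(885^{2} + 1590341\right)} = \frac{4515091}{-2523394 + \left(783225 + 1590341\right)} = \frac{4515091}{-2523394 + 2373566} = \frac{4515091}{-149828} = 4515091 \left(- \frac{1}{149828}\right) = - \frac{645013}{21404}$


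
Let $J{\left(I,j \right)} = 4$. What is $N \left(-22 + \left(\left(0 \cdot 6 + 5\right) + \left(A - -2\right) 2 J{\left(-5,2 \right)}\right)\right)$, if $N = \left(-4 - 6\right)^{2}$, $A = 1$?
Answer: $700$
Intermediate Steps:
$N = 100$ ($N = \left(-10\right)^{2} = 100$)
$N \left(-22 + \left(\left(0 \cdot 6 + 5\right) + \left(A - -2\right) 2 J{\left(-5,2 \right)}\right)\right) = 100 \left(-22 + \left(\left(0 \cdot 6 + 5\right) + \left(1 - -2\right) 2 \cdot 4\right)\right) = 100 \left(-22 + \left(\left(0 + 5\right) + \left(1 + \left(-2 + 4\right)\right) 2 \cdot 4\right)\right) = 100 \left(-22 + \left(5 + \left(1 + 2\right) 2 \cdot 4\right)\right) = 100 \left(-22 + \left(5 + 3 \cdot 2 \cdot 4\right)\right) = 100 \left(-22 + \left(5 + 6 \cdot 4\right)\right) = 100 \left(-22 + \left(5 + 24\right)\right) = 100 \left(-22 + 29\right) = 100 \cdot 7 = 700$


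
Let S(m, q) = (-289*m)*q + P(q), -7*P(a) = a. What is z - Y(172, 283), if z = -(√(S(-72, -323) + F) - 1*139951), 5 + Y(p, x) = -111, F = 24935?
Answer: 140067 - 2*I*√82026035/7 ≈ 1.4007e+5 - 2587.7*I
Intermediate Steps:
P(a) = -a/7
S(m, q) = -q/7 - 289*m*q (S(m, q) = (-289*m)*q - q/7 = -289*m*q - q/7 = -q/7 - 289*m*q)
Y(p, x) = -116 (Y(p, x) = -5 - 111 = -116)
z = 139951 - 2*I*√82026035/7 (z = -(√((⅐)*(-323)*(-1 - 2023*(-72)) + 24935) - 1*139951) = -(√((⅐)*(-323)*(-1 + 145656) + 24935) - 139951) = -(√((⅐)*(-323)*145655 + 24935) - 139951) = -(√(-47046565/7 + 24935) - 139951) = -(√(-46872020/7) - 139951) = -(2*I*√82026035/7 - 139951) = -(-139951 + 2*I*√82026035/7) = 139951 - 2*I*√82026035/7 ≈ 1.3995e+5 - 2587.7*I)
z - Y(172, 283) = (139951 - 2*I*√82026035/7) - 1*(-116) = (139951 - 2*I*√82026035/7) + 116 = 140067 - 2*I*√82026035/7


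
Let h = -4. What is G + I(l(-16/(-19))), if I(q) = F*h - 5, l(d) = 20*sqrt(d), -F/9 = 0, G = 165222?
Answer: 165217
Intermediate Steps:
F = 0 (F = -9*0 = 0)
I(q) = -5 (I(q) = 0*(-4) - 5 = 0 - 5 = -5)
G + I(l(-16/(-19))) = 165222 - 5 = 165217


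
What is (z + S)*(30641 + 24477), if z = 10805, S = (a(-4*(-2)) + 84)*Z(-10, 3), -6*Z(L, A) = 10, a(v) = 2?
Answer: 1762949230/3 ≈ 5.8765e+8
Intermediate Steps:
Z(L, A) = -5/3 (Z(L, A) = -⅙*10 = -5/3)
S = -430/3 (S = (2 + 84)*(-5/3) = 86*(-5/3) = -430/3 ≈ -143.33)
(z + S)*(30641 + 24477) = (10805 - 430/3)*(30641 + 24477) = (31985/3)*55118 = 1762949230/3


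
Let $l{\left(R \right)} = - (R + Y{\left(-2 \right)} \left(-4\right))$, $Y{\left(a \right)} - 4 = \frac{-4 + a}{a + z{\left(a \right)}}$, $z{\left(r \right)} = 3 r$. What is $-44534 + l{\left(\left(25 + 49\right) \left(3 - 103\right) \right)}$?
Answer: $-37115$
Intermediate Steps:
$Y{\left(a \right)} = 4 + \frac{-4 + a}{4 a}$ ($Y{\left(a \right)} = 4 + \frac{-4 + a}{a + 3 a} = 4 + \frac{-4 + a}{4 a}$)
$l{\left(R \right)} = 19 - R$ ($l{\left(R \right)} = - (R + \left(\frac{17}{4} - \frac{1}{-2}\right) \left(-4\right)) = - (R + \left(\frac{17}{4} - - \frac{1}{2}\right) \left(-4\right)) = - (R + \left(\frac{17}{4} + \frac{1}{2}\right) \left(-4\right)) = - (R + \frac{19}{4} \left(-4\right)) = - (R - 19) = - (-19 + R) = 19 - R$)
$-44534 + l{\left(\left(25 + 49\right) \left(3 - 103\right) \right)} = -44534 - \left(-19 + \left(25 + 49\right) \left(3 - 103\right)\right) = -44534 - \left(-19 + 74 \left(-100\right)\right) = -44534 + \left(19 - -7400\right) = -44534 + \left(19 + 7400\right) = -44534 + 7419 = -37115$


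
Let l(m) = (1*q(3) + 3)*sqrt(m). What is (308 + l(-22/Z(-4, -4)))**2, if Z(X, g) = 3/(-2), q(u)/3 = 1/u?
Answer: 285296/3 + 4928*sqrt(33)/3 ≈ 1.0454e+5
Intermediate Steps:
q(u) = 3/u (q(u) = 3*(1/u) = 3/u)
Z(X, g) = -3/2 (Z(X, g) = 3*(-1/2) = -3/2)
l(m) = 4*sqrt(m) (l(m) = (1*(3/3) + 3)*sqrt(m) = (1*(3*(1/3)) + 3)*sqrt(m) = (1*1 + 3)*sqrt(m) = (1 + 3)*sqrt(m) = 4*sqrt(m))
(308 + l(-22/Z(-4, -4)))**2 = (308 + 4*sqrt(-22/(-3/2)))**2 = (308 + 4*sqrt(-22*(-2/3)))**2 = (308 + 4*sqrt(44/3))**2 = (308 + 4*(2*sqrt(33)/3))**2 = (308 + 8*sqrt(33)/3)**2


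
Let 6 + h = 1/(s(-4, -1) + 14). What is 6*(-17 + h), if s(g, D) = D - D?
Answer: -963/7 ≈ -137.57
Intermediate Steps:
s(g, D) = 0
h = -83/14 (h = -6 + 1/(0 + 14) = -6 + 1/14 = -83/14 ≈ -5.9286)
6*(-17 + h) = 6*(-17 - 83/14) = 6*(-321/14) = -963/7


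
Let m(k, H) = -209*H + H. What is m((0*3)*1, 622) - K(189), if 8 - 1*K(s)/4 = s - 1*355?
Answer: -130072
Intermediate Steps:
K(s) = 1452 - 4*s (K(s) = 32 - 4*(s - 1*355) = 32 - 4*(s - 355) = 32 - 4*(-355 + s) = 32 + (1420 - 4*s) = 1452 - 4*s)
m(k, H) = -208*H
m((0*3)*1, 622) - K(189) = -208*622 - (1452 - 4*189) = -129376 - (1452 - 756) = -129376 - 1*696 = -129376 - 696 = -130072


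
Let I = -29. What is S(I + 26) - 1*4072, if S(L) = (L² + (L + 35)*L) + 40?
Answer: -4119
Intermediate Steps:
S(L) = 40 + L² + L*(35 + L) (S(L) = (L² + (35 + L)*L) + 40 = (L² + L*(35 + L)) + 40 = 40 + L² + L*(35 + L))
S(I + 26) - 1*4072 = (40 + 2*(-29 + 26)² + 35*(-29 + 26)) - 1*4072 = (40 + 2*(-3)² + 35*(-3)) - 4072 = (40 + 2*9 - 105) - 4072 = (40 + 18 - 105) - 4072 = -47 - 4072 = -4119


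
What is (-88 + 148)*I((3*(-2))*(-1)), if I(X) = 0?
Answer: 0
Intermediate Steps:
(-88 + 148)*I((3*(-2))*(-1)) = (-88 + 148)*0 = 60*0 = 0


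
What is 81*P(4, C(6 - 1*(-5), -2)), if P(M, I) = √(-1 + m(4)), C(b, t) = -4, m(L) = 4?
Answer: 81*√3 ≈ 140.30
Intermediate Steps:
P(M, I) = √3 (P(M, I) = √(-1 + 4) = √3)
81*P(4, C(6 - 1*(-5), -2)) = 81*√3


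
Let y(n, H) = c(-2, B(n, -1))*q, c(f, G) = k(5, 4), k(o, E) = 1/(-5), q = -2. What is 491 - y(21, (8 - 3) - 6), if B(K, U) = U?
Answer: 2453/5 ≈ 490.60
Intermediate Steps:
k(o, E) = -1/5
c(f, G) = -1/5
y(n, H) = 2/5 (y(n, H) = -1/5*(-2) = 2/5)
491 - y(21, (8 - 3) - 6) = 491 - 1*2/5 = 491 - 2/5 = 2453/5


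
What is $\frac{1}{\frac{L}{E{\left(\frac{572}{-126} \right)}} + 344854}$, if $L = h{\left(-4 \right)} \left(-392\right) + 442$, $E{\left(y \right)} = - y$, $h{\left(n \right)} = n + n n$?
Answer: $\frac{143}{49179869} \approx 2.9077 \cdot 10^{-6}$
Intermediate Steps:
$h{\left(n \right)} = n + n^{2}$
$L = -4262$ ($L = - 4 \left(1 - 4\right) \left(-392\right) + 442 = \left(-4\right) \left(-3\right) \left(-392\right) + 442 = 12 \left(-392\right) + 442 = -4704 + 442 = -4262$)
$\frac{1}{\frac{L}{E{\left(\frac{572}{-126} \right)}} + 344854} = \frac{1}{- \frac{4262}{\left(-1\right) \frac{572}{-126}} + 344854} = \frac{1}{- \frac{4262}{\left(-1\right) 572 \left(- \frac{1}{126}\right)} + 344854} = \frac{1}{- \frac{4262}{\left(-1\right) \left(- \frac{286}{63}\right)} + 344854} = \frac{1}{- \frac{4262}{\frac{286}{63}} + 344854} = \frac{1}{\left(-4262\right) \frac{63}{286} + 344854} = \frac{1}{- \frac{134253}{143} + 344854} = \frac{1}{\frac{49179869}{143}} = \frac{143}{49179869}$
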